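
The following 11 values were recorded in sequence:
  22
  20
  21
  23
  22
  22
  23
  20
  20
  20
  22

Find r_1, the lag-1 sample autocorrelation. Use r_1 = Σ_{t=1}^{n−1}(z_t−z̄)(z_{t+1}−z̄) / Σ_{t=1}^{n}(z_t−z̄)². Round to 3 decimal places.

Mean z̄ = (22 + 20 + 21 + 23 + 22 + 22 + 23 + 20 + 20 + 20 + 22)/11 = 21.3636
Numerator Σ_{t=1}^{10}(z_t−z̄)(z_{t+1}−z̄) = 2.1405
Denominator Σ(z_t−z̄)² = 14.5455
r_1 = 2.1405 / 14.5455 = 0.147

0.147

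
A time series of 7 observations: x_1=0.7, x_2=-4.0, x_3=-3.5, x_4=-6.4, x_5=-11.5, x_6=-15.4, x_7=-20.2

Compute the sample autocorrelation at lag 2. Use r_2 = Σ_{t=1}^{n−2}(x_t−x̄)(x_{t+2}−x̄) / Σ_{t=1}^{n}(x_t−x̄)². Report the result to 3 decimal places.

Mean x̄ = (0.7 − 4.0 − 3.5 − 6.4 − 11.5 − 15.4 − 20.2)/7 = -8.6143
Deviations from mean: 9.3143, 4.6143, 5.1143, 2.2143, -2.8857, -6.7857, -11.5857
Σ(x_t−x̄)(x_{t+2}−x̄) = (47.6359) + (10.2173) + (-14.7584) + (-15.0255) + (33.4331) = 61.5024
Denominator Σ(x_t−x̄)² = 327.7086
r_2 = 61.5024 / 327.7086 = 0.188

0.188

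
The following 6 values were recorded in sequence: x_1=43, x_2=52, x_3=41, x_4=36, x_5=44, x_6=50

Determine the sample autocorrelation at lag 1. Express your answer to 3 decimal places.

Mean x̄ = (43 + 52 + 41 + 36 + 44 + 50)/6 = 44.3333
Σ(x_t−x̄)(x_{t+1}−x̄) = (-10.2222) + (-25.5556) + (27.7778) + (2.7778) + (-1.8889) = -7.1111
Denominator Σ(x_t−x̄)² = 173.3333
r_1 = -7.1111 / 173.3333 = -0.041

-0.041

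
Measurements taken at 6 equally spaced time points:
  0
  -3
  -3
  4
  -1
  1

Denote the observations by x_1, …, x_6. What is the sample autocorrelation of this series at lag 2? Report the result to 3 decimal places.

-0.138

Mean x̄ = (0 − 3 − 3 + 4 − 1 + 1)/6 = -0.3333
Deviations from mean: 0.3333, -2.6667, -2.6667, 4.3333, -0.6667, 1.3333
Σ(x_t−x̄)(x_{t+2}−x̄) = (-0.8889) + (-11.5556) + (1.7778) + (5.7778) = -4.8889
Denominator Σ(x_t−x̄)² = 35.3333
r_2 = -4.8889 / 35.3333 = -0.138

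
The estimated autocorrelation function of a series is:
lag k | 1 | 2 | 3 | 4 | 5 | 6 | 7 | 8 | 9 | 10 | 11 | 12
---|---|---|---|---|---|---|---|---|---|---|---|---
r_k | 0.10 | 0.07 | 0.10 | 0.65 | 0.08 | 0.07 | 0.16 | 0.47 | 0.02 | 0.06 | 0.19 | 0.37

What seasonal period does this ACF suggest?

4

The largest autocorrelation is r_4 = 0.65, with weaker echoes at lags 8 (0.47) and 12 (0.37); the remaining lags stay at or below 0.19.
The dominant spike at lag 4 indicates a seasonal period of 4.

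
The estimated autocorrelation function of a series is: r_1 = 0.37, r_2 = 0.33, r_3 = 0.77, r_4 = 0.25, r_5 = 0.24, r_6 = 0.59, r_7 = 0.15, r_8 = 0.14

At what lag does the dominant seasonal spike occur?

3

The largest autocorrelation is r_3 = 0.77, with a weaker echo at lag 6 (0.59); the remaining lags stay at or below 0.37. The elevated value at lag 1 (0.37), dropping to 0.33 at lag 2, reflects decaying short-term dependence rather than seasonality.
The dominant spike at lag 3 indicates a seasonal period of 3.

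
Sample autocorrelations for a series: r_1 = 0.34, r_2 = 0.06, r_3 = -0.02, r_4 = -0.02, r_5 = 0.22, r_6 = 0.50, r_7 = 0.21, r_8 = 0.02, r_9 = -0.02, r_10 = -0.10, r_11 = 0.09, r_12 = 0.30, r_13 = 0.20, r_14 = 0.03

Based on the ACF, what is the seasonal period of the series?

The largest autocorrelation is r_6 = 0.50; the remaining lags stay at or below 0.34. The elevated value at lag 1 (0.34), dropping to 0.06 at lag 2, reflects decaying short-term dependence rather than seasonality.
The dominant spike at lag 6 indicates a seasonal period of 6.

6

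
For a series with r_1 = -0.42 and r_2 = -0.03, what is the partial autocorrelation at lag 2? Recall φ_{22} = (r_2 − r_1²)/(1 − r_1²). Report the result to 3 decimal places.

-0.251

φ_{22} = (r_2 − r_1²) / (1 − r_1²)
r_1² = (-0.42)² = 0.1764
Numerator = -0.03 − 0.1764 = -0.2064; denominator = 1 − 0.1764 = 0.8236
φ_{22} = -0.2064 / 0.8236 = -0.251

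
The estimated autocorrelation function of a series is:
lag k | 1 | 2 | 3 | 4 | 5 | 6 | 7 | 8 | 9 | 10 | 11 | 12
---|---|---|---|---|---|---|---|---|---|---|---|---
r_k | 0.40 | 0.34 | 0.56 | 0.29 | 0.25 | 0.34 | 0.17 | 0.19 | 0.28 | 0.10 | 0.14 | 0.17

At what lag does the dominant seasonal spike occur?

3

The largest autocorrelation is r_3 = 0.56; the remaining lags stay at or below 0.40. The elevated value at lag 1 (0.40), dropping to 0.34 at lag 2, reflects decaying short-term dependence rather than seasonality.
The dominant spike at lag 3 indicates a seasonal period of 3.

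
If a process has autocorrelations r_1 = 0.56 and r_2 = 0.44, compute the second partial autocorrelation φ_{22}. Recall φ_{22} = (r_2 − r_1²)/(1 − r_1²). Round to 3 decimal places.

0.184

φ_{22} = (r_2 − r_1²) / (1 − r_1²)
r_1² = (0.56)² = 0.3136
Numerator = 0.44 − 0.3136 = 0.1264; denominator = 1 − 0.3136 = 0.6864
φ_{22} = 0.1264 / 0.6864 = 0.184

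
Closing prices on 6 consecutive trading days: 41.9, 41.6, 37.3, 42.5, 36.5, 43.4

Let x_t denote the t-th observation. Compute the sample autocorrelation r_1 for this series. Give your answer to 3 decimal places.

-0.666

Mean x̄ = (41.9 + 41.6 + 37.3 + 42.5 + 36.5 + 43.4)/6 = 40.5333
Numerator Σ_{t=1}^{5}(x_t−x̄)(x_{t+1}−x̄) = -27.8444
Denominator Σ(x_t−x̄)² = 41.8133
r_1 = -27.8444 / 41.8133 = -0.666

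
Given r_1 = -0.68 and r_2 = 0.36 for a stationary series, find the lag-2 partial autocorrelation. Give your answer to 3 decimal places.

φ_{22} = (r_2 − r_1²) / (1 − r_1²)
r_1² = (-0.68)² = 0.4624
Numerator = 0.36 − 0.4624 = -0.1024; denominator = 1 − 0.4624 = 0.5376
φ_{22} = -0.1024 / 0.5376 = -0.190

-0.190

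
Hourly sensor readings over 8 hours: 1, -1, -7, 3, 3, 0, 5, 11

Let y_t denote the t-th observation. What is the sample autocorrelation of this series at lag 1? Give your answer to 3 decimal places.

0.213

Mean ȳ = (1 − 1 − 7 + 3 + 3 + 0 + 5 + 11)/8 = 1.8750
Deviations from mean: -0.8750, -2.8750, -8.8750, 1.1250, 1.1250, -1.8750, 3.1250, 9.1250
Σ(y_t−ȳ)(y_{t+1}−ȳ) = (2.5156) + (25.5156) + (-9.9844) + (1.2656) + (-2.1094) + (-5.8594) + (28.5156) = 39.8594
Denominator Σ(y_t−ȳ)² = 186.8750
r_1 = 39.8594 / 186.8750 = 0.213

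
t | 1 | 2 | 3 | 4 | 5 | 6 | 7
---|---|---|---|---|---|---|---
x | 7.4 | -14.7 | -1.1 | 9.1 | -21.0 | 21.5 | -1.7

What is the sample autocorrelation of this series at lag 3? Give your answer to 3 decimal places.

Mean x̄ = (7.4 − 14.7 − 1.1 + 9.1 − 21.0 + 21.5 − 1.7)/7 = -0.0714
Σ(x_t−x̄)(x_{t+3}−x̄) = (68.5237) + (306.1551) + (-22.1878) + (-14.9363) = 337.5547
Denominator Σ(x_t−x̄)² = 1260.9743
r_3 = 337.5547 / 1260.9743 = 0.268

0.268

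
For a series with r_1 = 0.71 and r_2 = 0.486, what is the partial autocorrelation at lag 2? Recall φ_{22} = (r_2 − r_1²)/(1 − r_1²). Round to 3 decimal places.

-0.036

φ_{22} = (r_2 − r_1²) / (1 − r_1²)
r_1² = (0.71)² = 0.5041
Numerator = 0.486 − 0.5041 = -0.0181; denominator = 1 − 0.5041 = 0.4959
φ_{22} = -0.0181 / 0.4959 = -0.036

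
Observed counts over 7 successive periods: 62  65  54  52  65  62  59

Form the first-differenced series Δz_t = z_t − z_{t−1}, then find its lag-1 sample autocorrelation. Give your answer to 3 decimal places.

First differences Δz: 3, -11, -2, 13, -3, -3
Mean of differences = -0.5000
Numerator Σ(Δz_t−Δz̄)(Δz_{t+1}−Δz̄) = -68.7500
Denominator Σ(Δz_t−Δz̄)² = 319.5000
r_1(Δz) = -68.7500 / 319.5000 = -0.215

-0.215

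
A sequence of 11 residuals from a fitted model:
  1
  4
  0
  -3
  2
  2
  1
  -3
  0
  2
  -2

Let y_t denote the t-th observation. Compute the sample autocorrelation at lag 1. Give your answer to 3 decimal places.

-0.098

Mean ȳ = (1 + 4 + 0 − 3 + 2 + 2 + 1 − 3 + 0 + 2 − 2)/11 = 0.3636
Numerator Σ_{t=1}^{10}(y_t−ȳ)(y_{t+1}−ȳ) = -4.9504
Denominator Σ(y_t−ȳ)² = 50.5455
r_1 = -4.9504 / 50.5455 = -0.098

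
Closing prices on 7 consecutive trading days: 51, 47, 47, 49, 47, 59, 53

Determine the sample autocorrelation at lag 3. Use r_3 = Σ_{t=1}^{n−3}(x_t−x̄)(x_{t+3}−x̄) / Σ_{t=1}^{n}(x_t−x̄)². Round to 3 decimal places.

Mean x̄ = (51 + 47 + 47 + 49 + 47 + 59 + 53)/7 = 50.4286
Σ(x_t−x̄)(x_{t+3}−x̄) = (-0.8163) + (11.7551) + (-29.3878) + (-3.6735) = -22.1224
Denominator Σ(x_t−x̄)² = 117.7143
r_3 = -22.1224 / 117.7143 = -0.188

-0.188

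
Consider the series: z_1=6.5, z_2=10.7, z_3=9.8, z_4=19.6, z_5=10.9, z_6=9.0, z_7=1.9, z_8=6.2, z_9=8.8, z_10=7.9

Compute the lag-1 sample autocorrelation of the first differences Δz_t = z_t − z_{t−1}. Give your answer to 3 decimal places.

First differences Δz: 4.2, -0.9, 9.8, -8.7, -1.9, -7.1, 4.3, 2.6, -0.9
Mean of differences = 0.1556
Numerator Σ(Δz_t−Δz̄)(Δz_{t+1}−Δz̄) = -89.2586
Denominator Σ(Δz_t−Δz̄)² = 270.0422
r_1(Δz) = -89.2586 / 270.0422 = -0.331

-0.331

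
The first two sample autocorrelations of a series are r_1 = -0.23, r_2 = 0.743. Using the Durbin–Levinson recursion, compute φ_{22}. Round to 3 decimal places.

0.729

φ_{22} = (r_2 − r_1²) / (1 − r_1²)
r_1² = (-0.23)² = 0.0529
Numerator = 0.743 − 0.0529 = 0.6901; denominator = 1 − 0.0529 = 0.9471
φ_{22} = 0.6901 / 0.9471 = 0.729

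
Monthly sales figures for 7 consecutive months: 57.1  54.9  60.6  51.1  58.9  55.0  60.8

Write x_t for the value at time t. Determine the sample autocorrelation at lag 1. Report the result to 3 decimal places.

Mean x̄ = (57.1 + 54.9 + 60.6 + 51.1 + 58.9 + 55.0 + 60.8)/7 = 56.9143
Deviations from mean: 0.1857, -2.0143, 3.6857, -5.8143, 1.9857, -1.9143, 3.8857
Σ(x_t−x̄)(x_{t+1}−x̄) = (-0.3741) + (-7.4241) + (-21.4298) + (-11.5455) + (-3.8012) + (-7.4384) = -52.0131
Denominator Σ(x_t−x̄)² = 74.1886
r_1 = -52.0131 / 74.1886 = -0.701

-0.701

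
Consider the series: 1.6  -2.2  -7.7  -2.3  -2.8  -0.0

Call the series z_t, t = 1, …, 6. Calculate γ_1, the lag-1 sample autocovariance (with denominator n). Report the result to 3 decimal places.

Mean z̄ = (1.6 − 2.2 − 7.7 − 2.3 − 2.8 − 0.0)/6 = -2.2333
Deviations: 3.8333, 0.0333, -5.4667, -0.0667, -0.5667, 2.2333
Σ_{t=1}^{5}(z_t−z̄)(z_{t+1}−z̄) = -0.9178
γ_1 = -0.9178 / 6 = -0.153

-0.153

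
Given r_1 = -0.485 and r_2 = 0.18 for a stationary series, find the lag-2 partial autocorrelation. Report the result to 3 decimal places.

-0.072

φ_{22} = (r_2 − r_1²) / (1 − r_1²)
r_1² = (-0.485)² = 0.235225
Numerator = 0.18 − 0.2352 = -0.0552; denominator = 1 − 0.2352 = 0.7648
φ_{22} = -0.0552 / 0.7648 = -0.072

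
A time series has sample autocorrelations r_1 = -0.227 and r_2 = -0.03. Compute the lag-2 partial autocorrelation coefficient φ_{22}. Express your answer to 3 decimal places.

φ_{22} = (r_2 − r_1²) / (1 − r_1²)
r_1² = (-0.227)² = 0.051529
Numerator = -0.03 − 0.0515 = -0.0815; denominator = 1 − 0.0515 = 0.9485
φ_{22} = -0.0815 / 0.9485 = -0.086

-0.086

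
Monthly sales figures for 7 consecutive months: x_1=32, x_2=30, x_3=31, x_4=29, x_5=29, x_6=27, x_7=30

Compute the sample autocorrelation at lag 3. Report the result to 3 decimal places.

Mean x̄ = (32 + 30 + 31 + 29 + 29 + 27 + 30)/7 = 29.7143
Deviations from mean: 2.2857, 0.2857, 1.2857, -0.7143, -0.7143, -2.7143, 0.2857
Σ(x_t−x̄)(x_{t+3}−x̄) = (-1.6327) + (-0.2041) + (-3.4898) + (-0.2041) = -5.5306
Denominator Σ(x_t−x̄)² = 15.4286
r_3 = -5.5306 / 15.4286 = -0.358

-0.358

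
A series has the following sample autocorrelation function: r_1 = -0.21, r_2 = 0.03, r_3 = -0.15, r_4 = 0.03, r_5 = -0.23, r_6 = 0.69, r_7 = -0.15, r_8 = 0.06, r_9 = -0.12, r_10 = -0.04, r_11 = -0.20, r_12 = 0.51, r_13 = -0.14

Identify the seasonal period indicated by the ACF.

6

The largest autocorrelation is r_6 = 0.69, with a weaker echo at lag 12 (0.51); the remaining lags stay at or below 0.06.
The dominant spike at lag 6 indicates a seasonal period of 6.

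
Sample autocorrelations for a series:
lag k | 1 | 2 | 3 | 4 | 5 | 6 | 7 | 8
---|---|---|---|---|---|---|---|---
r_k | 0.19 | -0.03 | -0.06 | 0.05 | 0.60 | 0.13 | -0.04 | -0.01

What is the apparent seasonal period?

5

The largest autocorrelation is r_5 = 0.60; the remaining lags stay at or below 0.19.
The dominant spike at lag 5 indicates a seasonal period of 5.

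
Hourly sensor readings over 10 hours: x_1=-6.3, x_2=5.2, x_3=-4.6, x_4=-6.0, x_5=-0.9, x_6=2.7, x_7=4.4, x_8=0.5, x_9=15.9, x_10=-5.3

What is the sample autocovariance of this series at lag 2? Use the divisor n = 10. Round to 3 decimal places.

Mean x̄ = (-6.3 + 5.2 − 4.6 − 6.0 − 0.9 + 2.7 + 4.4 + 0.5 + 15.9 − 5.3)/10 = 0.5600
Σ_{t=1}^{8}(x_t−x̄)(x_{t+2}−x̄) = 51.9768
γ_2 = 51.9768 / 10 = 5.198

5.198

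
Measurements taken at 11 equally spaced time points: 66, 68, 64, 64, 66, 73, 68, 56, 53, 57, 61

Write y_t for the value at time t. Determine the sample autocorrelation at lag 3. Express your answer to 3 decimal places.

-0.300

Mean ȳ = (66 + 68 + 64 + 64 + 66 + 73 + 68 + 56 + 53 + 57 + 61)/11 = 63.2727
Numerator Σ_{t=1}^{8}(y_t−ȳ)(y_{t+3}−ȳ) = -107.4959
Denominator Σ(y_t−ȳ)² = 358.1818
r_3 = -107.4959 / 358.1818 = -0.300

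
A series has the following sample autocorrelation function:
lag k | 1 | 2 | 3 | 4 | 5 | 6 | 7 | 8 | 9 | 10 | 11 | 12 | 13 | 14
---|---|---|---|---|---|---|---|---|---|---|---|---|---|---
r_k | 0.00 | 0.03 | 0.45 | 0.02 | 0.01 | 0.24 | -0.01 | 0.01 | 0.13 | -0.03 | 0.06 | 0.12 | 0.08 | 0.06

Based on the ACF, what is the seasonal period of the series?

3

The largest autocorrelation is r_3 = 0.45, with a weaker echo at lag 6 (0.24); the remaining lags stay at or below 0.13.
The dominant spike at lag 3 indicates a seasonal period of 3.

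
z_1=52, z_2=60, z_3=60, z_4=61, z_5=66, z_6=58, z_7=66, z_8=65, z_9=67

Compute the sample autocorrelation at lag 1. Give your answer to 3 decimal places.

0.092

Mean z̄ = (52 + 60 + 60 + 61 + 66 + 58 + 66 + 65 + 67)/9 = 61.6667
Numerator Σ_{t=1}^{8}(z_t−z̄)(z_{t+1}−z̄) = 17.5556
Denominator Σ(z_t−z̄)² = 190.0000
r_1 = 17.5556 / 190.0000 = 0.092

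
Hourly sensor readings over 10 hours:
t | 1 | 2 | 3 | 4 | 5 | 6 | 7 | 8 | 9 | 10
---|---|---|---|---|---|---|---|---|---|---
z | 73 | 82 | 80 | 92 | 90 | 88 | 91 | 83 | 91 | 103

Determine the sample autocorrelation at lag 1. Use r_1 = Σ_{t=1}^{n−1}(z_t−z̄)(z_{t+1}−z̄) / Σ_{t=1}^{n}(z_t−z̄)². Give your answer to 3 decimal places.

0.203

Mean z̄ = (73 + 82 + 80 + 92 + 90 + 88 + 91 + 83 + 91 + 103)/10 = 87.3000
Numerator Σ_{t=1}^{9}(z_t−z̄)(z_{t+1}−z̄) = 123.6100
Denominator Σ(z_t−z̄)² = 608.1000
r_1 = 123.6100 / 608.1000 = 0.203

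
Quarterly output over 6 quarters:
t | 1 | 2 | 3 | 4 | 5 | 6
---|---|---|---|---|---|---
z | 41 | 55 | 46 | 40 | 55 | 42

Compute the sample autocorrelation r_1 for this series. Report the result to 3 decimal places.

-0.595

Mean z̄ = (41 + 55 + 46 + 40 + 55 + 42)/6 = 46.5000
Deviations from mean: -5.5000, 8.5000, -0.5000, -6.5000, 8.5000, -4.5000
Numerator Σ_{t=1}^{5}(z_t−z̄)(z_{t+1}−z̄) = -141.2500
Denominator Σ(z_t−z̄)² = 237.5000
r_1 = -141.2500 / 237.5000 = -0.595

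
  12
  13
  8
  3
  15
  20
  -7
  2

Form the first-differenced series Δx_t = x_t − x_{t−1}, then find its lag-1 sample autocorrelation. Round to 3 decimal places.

-0.383

First differences Δx: 1, -5, -5, 12, 5, -27, 9
Mean of differences = -1.4286
Numerator Σ(Δx_t−Δx̄)(Δx_{t+1}−Δx̄) = -388.6122
Denominator Σ(Δx_t−Δx̄)² = 1015.7143
r_1(Δx) = -388.6122 / 1015.7143 = -0.383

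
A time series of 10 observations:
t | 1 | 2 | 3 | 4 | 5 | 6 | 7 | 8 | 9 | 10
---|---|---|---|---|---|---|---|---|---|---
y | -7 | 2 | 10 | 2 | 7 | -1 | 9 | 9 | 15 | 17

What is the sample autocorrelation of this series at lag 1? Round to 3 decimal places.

Mean ȳ = (-7 + 2 + 10 + 2 + 7 − 1 + 9 + 9 + 15 + 17)/10 = 6.3000
Numerator Σ_{t=1}^{9}(y_t−ȳ)(y_{t+1}−ȳ) = 121.4100
Denominator Σ(y_t−ȳ)² = 486.1000
r_1 = 121.4100 / 486.1000 = 0.250

0.250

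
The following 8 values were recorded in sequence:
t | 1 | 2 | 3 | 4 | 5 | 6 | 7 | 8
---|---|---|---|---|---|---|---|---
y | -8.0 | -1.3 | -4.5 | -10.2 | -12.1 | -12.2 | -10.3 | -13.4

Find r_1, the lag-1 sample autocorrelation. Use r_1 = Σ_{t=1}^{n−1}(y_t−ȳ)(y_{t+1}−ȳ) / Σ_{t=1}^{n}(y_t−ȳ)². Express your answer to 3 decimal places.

Mean ȳ = (-8.0 − 1.3 − 4.5 − 10.2 − 12.1 − 12.2 − 10.3 − 13.4)/8 = -9.0000
Deviations from mean: 1.0000, 7.7000, 4.5000, -1.2000, -3.1000, -3.2000, -1.3000, -4.4000
Numerator Σ_{t=1}^{7}(y_t−ȳ)(y_{t+1}−ȳ) = 60.4700
Denominator Σ(y_t−ȳ)² = 122.8800
r_1 = 60.4700 / 122.8800 = 0.492

0.492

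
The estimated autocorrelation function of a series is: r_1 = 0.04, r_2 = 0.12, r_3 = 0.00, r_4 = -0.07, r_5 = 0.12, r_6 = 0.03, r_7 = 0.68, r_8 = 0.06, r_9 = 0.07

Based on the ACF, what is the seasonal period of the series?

7

The largest autocorrelation is r_7 = 0.68; the remaining lags stay at or below 0.12.
The dominant spike at lag 7 indicates a seasonal period of 7.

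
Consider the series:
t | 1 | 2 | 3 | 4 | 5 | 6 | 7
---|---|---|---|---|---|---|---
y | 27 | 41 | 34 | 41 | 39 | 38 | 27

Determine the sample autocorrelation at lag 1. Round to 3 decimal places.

-0.236

Mean ȳ = (27 + 41 + 34 + 41 + 39 + 38 + 27)/7 = 35.2857
Numerator Σ_{t=1}^{6}(y_t−ȳ)(y_{t+1}−ȳ) = -53.2245
Denominator Σ(y_t−ȳ)² = 225.4286
r_1 = -53.2245 / 225.4286 = -0.236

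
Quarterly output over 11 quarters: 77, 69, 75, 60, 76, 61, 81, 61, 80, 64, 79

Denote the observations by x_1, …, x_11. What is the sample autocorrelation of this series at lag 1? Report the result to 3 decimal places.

Mean x̄ = (77 + 69 + 75 + 60 + 76 + 61 + 81 + 61 + 80 + 64 + 79)/11 = 71.1818
Numerator Σ_{t=1}^{10}(x_t−x̄)(x_{t+1}−x̄) = -575.8512
Denominator Σ(x_t−x̄)² = 695.6364
r_1 = -575.8512 / 695.6364 = -0.828

-0.828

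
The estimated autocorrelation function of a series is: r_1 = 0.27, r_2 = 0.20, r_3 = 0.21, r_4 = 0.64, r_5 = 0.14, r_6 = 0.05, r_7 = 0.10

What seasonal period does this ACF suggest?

The largest autocorrelation is r_4 = 0.64; the remaining lags stay at or below 0.27. The elevated value at lag 1 (0.27), dropping to 0.20 at lag 2, reflects decaying short-term dependence rather than seasonality.
The dominant spike at lag 4 indicates a seasonal period of 4.

4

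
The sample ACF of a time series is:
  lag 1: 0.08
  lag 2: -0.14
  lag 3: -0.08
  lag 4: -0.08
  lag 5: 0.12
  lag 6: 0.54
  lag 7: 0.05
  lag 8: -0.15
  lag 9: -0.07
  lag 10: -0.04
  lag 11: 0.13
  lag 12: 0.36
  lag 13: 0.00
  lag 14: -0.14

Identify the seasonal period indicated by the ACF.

The largest autocorrelation is r_6 = 0.54, with a weaker echo at lag 12 (0.36); the remaining lags stay at or below 0.13.
The dominant spike at lag 6 indicates a seasonal period of 6.

6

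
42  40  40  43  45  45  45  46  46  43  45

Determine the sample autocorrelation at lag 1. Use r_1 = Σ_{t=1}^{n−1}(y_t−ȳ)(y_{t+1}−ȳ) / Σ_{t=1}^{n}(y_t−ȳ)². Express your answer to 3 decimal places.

Mean ȳ = (42 + 40 + 40 + 43 + 45 + 45 + 45 + 46 + 46 + 43 + 45)/11 = 43.6364
Numerator Σ_{t=1}^{10}(y_t−ȳ)(y_{t+1}−ȳ) = 30.7769
Denominator Σ(y_t−ȳ)² = 48.5455
r_1 = 30.7769 / 48.5455 = 0.634

0.634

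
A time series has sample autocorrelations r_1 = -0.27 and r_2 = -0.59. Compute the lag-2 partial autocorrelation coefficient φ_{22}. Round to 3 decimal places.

φ_{22} = (r_2 − r_1²) / (1 − r_1²)
r_1² = (-0.27)² = 0.0729
Numerator = -0.59 − 0.0729 = -0.6629; denominator = 1 − 0.0729 = 0.9271
φ_{22} = -0.6629 / 0.9271 = -0.715

-0.715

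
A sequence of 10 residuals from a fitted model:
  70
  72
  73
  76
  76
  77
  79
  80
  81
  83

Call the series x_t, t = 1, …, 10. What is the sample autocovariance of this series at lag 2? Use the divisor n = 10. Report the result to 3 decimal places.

6.052

Mean x̄ = (70 + 72 + 73 + 76 + 76 + 77 + 79 + 80 + 81 + 83)/10 = 76.7000
Σ_{t=1}^{8}(x_t−x̄)(x_{t+2}−x̄) = 60.5200
γ_2 = 60.5200 / 10 = 6.052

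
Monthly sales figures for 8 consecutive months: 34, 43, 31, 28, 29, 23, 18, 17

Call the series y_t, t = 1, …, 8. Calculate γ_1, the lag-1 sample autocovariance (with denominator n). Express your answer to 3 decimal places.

Mean ȳ = (34 + 43 + 31 + 28 + 29 + 23 + 18 + 17)/8 = 27.8750
Deviations: 6.1250, 15.1250, 3.1250, 0.1250, 1.1250, -4.8750, -9.8750, -10.8750
Σ_{t=1}^{7}(y_t−ȳ)(y_{t+1}−ȳ) = 290.4844
γ_1 = 290.4844 / 8 = 36.311

36.311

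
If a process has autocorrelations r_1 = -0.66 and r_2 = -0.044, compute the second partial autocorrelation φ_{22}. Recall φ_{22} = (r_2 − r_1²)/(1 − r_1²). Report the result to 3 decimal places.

φ_{22} = (r_2 − r_1²) / (1 − r_1²)
r_1² = (-0.66)² = 0.4356
Numerator = -0.044 − 0.4356 = -0.4796; denominator = 1 − 0.4356 = 0.5644
φ_{22} = -0.4796 / 0.5644 = -0.850

-0.850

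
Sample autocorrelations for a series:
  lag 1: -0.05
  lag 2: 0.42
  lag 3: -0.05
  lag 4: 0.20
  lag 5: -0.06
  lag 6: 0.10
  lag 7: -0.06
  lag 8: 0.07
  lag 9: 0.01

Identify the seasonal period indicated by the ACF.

2

The largest autocorrelation is r_2 = 0.42, with a weaker echo at lag 4 (0.20); the remaining lags stay at or below 0.10.
The dominant spike at lag 2 indicates a seasonal period of 2.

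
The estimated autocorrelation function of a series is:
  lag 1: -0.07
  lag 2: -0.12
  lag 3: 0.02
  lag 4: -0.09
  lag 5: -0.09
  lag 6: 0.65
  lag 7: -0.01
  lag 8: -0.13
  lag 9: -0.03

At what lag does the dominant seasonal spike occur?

The largest autocorrelation is r_6 = 0.65; the remaining lags stay at or below 0.02.
The dominant spike at lag 6 indicates a seasonal period of 6.

6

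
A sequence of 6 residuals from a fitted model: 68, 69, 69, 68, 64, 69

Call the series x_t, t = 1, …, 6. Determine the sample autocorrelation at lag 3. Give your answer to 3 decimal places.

-0.164

Mean x̄ = (68 + 69 + 69 + 68 + 64 + 69)/6 = 67.8333
Deviations from mean: 0.1667, 1.1667, 1.1667, 0.1667, -3.8333, 1.1667
Σ(x_t−x̄)(x_{t+3}−x̄) = (0.0278) + (-4.4722) + (1.3611) = -3.0833
Denominator Σ(x_t−x̄)² = 18.8333
r_3 = -3.0833 / 18.8333 = -0.164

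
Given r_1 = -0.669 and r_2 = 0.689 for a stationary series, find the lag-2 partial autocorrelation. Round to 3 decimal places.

φ_{22} = (r_2 − r_1²) / (1 − r_1²)
r_1² = (-0.669)² = 0.447561
Numerator = 0.689 − 0.4476 = 0.2414; denominator = 1 − 0.4476 = 0.5524
φ_{22} = 0.2414 / 0.5524 = 0.437

0.437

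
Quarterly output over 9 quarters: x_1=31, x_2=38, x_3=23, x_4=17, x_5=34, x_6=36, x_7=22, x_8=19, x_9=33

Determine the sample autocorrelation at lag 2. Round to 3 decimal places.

-0.765

Mean x̄ = (31 + 38 + 23 + 17 + 34 + 36 + 22 + 19 + 33)/9 = 28.1111
Numerator Σ_{t=1}^{7}(x_t−x̄)(x_{t+2}−x̄) = -380.1358
Denominator Σ(x_t−x̄)² = 496.8889
r_2 = -380.1358 / 496.8889 = -0.765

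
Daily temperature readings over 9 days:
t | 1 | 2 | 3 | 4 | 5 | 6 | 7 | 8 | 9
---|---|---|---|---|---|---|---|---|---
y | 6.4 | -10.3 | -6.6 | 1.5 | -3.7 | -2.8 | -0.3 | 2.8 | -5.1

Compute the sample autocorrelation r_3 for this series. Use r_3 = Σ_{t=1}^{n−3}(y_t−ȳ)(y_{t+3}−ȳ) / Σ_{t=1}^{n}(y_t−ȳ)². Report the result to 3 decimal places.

Mean ȳ = (6.4 − 10.3 − 6.6 + 1.5 − 3.7 − 2.8 − 0.3 + 2.8 − 5.1)/9 = -2.0111
Σ(y_t−ȳ)(y_{t+3}−ȳ) = (29.5323) + (13.9990) + (3.6201) + (6.0079) + (-8.1254) + (2.4368) = 47.4707
Denominator Σ(y_t−ȳ)² = 211.9289
r_3 = 47.4707 / 211.9289 = 0.224

0.224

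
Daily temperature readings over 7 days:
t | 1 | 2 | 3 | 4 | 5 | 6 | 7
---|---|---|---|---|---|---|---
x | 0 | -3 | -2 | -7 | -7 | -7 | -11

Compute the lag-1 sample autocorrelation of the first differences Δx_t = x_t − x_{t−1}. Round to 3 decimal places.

-0.606

First differences Δx: -3, 1, -5, 0, 0, -4
Mean of differences = -1.8333
Numerator Σ(Δx_t−Δx̄)(Δx_{t+1}−Δx̄) = -18.6944
Denominator Σ(Δx_t−Δx̄)² = 30.8333
r_1(Δx) = -18.6944 / 30.8333 = -0.606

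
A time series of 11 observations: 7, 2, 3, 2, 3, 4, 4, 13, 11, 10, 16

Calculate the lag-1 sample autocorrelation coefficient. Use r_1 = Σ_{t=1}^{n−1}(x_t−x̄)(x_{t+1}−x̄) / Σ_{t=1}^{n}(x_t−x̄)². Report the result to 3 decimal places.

0.513

Mean x̄ = (7 + 2 + 3 + 2 + 3 + 4 + 4 + 13 + 11 + 10 + 16)/11 = 6.8182
Numerator Σ_{t=1}^{10}(x_t−x̄)(x_{t+1}−x̄) = 123.9669
Denominator Σ(x_t−x̄)² = 241.6364
r_1 = 123.9669 / 241.6364 = 0.513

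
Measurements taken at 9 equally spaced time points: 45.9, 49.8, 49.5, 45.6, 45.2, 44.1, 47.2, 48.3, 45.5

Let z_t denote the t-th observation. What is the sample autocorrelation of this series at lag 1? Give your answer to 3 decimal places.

0.184

Mean z̄ = (45.9 + 49.8 + 49.5 + 45.6 + 45.2 + 44.1 + 47.2 + 48.3 + 45.5)/9 = 46.7889
Numerator Σ_{t=1}^{8}(z_t−z̄)(z_{t+1}−z̄) = 5.9932
Denominator Σ(z_t−z̄)² = 32.4889
r_1 = 5.9932 / 32.4889 = 0.184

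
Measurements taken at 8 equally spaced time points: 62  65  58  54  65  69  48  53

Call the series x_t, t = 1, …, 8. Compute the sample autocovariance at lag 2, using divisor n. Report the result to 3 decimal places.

Mean x̄ = (62 + 65 + 58 + 54 + 65 + 69 + 48 + 53)/8 = 59.2500
Σ_{t=1}^{6}(x_t−x̄)(x_{t+2}−x̄) = -217.6250
γ_2 = -217.6250 / 8 = -27.203

-27.203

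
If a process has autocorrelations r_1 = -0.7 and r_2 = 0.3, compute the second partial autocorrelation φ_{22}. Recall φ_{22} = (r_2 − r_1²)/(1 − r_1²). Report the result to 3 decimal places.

φ_{22} = (r_2 − r_1²) / (1 − r_1²)
r_1² = (-0.7)² = 0.49
Numerator = 0.3 − 0.4900 = -0.1900; denominator = 1 − 0.4900 = 0.5100
φ_{22} = -0.1900 / 0.5100 = -0.373

-0.373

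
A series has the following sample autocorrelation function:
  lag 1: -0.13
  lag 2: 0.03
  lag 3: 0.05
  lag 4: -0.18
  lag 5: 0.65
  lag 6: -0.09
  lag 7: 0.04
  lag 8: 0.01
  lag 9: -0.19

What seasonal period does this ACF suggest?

The largest autocorrelation is r_5 = 0.65; the remaining lags stay at or below 0.05.
The dominant spike at lag 5 indicates a seasonal period of 5.

5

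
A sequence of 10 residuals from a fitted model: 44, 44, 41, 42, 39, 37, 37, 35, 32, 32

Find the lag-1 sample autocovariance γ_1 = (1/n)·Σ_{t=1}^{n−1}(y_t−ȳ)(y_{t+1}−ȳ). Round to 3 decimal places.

12.601

Mean ȳ = (44 + 44 + 41 + 42 + 39 + 37 + 37 + 35 + 32 + 32)/10 = 38.3000
Σ_{t=1}^{9}(y_t−ȳ)(y_{t+1}−ȳ) = 126.0100
γ_1 = 126.0100 / 10 = 12.601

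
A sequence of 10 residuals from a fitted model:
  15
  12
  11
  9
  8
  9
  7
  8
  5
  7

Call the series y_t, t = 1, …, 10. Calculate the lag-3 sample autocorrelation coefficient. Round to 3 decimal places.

Mean ȳ = (15 + 12 + 11 + 9 + 8 + 9 + 7 + 8 + 5 + 7)/10 = 9.1000
Σ(y_t−ȳ)(y_{t+3}−ȳ) = (-0.5900) + (-3.1900) + (-0.1900) + (0.2100) + (1.2100) + (0.4100) + (4.4100) = 2.2700
Denominator Σ(y_t−ȳ)² = 74.9000
r_3 = 2.2700 / 74.9000 = 0.030

0.030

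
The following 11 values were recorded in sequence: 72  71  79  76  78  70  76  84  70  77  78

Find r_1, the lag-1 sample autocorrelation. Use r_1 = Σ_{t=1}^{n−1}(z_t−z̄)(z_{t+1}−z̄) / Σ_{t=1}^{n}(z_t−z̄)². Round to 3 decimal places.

Mean z̄ = (72 + 71 + 79 + 76 + 78 + 70 + 76 + 84 + 70 + 77 + 78)/11 = 75.5455
Numerator Σ_{t=1}^{10}(z_t−z̄)(z_{t+1}−z̄) = -60.5702
Denominator Σ(z_t−z̄)² = 192.7273
r_1 = -60.5702 / 192.7273 = -0.314

-0.314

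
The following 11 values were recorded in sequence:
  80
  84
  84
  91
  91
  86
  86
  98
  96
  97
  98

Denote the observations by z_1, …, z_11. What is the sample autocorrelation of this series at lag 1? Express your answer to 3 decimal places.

Mean z̄ = (80 + 84 + 84 + 91 + 91 + 86 + 86 + 98 + 96 + 97 + 98)/11 = 90.0909
Numerator Σ_{t=1}^{10}(z_t−z̄)(z_{t+1}−z̄) = 216.7190
Denominator Σ(z_t−z̄)² = 418.9091
r_1 = 216.7190 / 418.9091 = 0.517

0.517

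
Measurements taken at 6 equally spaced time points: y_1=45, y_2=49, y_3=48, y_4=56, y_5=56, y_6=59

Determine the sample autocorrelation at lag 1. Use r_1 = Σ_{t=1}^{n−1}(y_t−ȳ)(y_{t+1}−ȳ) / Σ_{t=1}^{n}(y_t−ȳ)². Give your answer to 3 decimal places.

0.393

Mean ȳ = (45 + 49 + 48 + 56 + 56 + 59)/6 = 52.1667
Deviations from mean: -7.1667, -3.1667, -4.1667, 3.8333, 3.8333, 6.8333
Σ(y_t−ȳ)(y_{t+1}−ȳ) = (22.6944) + (13.1944) + (-15.9722) + (14.6944) + (26.1944) = 60.8056
Denominator Σ(y_t−ȳ)² = 154.8333
r_1 = 60.8056 / 154.8333 = 0.393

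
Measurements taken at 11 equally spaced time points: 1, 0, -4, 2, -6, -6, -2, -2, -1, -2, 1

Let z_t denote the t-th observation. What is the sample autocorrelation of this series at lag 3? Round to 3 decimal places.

Mean z̄ = (1 + 0 − 4 + 2 − 6 − 6 − 2 − 2 − 1 − 2 + 1)/11 = -1.7273
Numerator Σ_{t=1}^{8}(z_t−z̄)(z_{t+3}−z̄) = 8.8678
Denominator Σ(z_t−z̄)² = 74.1818
r_3 = 8.8678 / 74.1818 = 0.120

0.120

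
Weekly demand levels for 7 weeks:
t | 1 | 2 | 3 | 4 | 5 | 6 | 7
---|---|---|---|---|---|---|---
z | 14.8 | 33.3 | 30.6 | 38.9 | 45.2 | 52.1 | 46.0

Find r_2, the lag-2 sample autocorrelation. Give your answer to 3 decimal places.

0.198

Mean z̄ = (14.8 + 33.3 + 30.6 + 38.9 + 45.2 + 52.1 + 46.0)/7 = 37.2714
Deviations from mean: -22.4714, -3.9714, -6.6714, 1.6286, 7.9286, 14.8286, 8.7286
Numerator Σ_{t=1}^{5}(z_t−z̄)(z_{t+2}−z̄) = 183.9084
Denominator Σ(z_t−z̄)² = 926.8343
r_2 = 183.9084 / 926.8343 = 0.198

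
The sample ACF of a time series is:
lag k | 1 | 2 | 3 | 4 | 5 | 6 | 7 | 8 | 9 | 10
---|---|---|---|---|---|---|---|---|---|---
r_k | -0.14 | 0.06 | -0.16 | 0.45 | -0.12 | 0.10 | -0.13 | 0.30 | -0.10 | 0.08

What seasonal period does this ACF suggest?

The largest autocorrelation is r_4 = 0.45, with a weaker echo at lag 8 (0.30); the remaining lags stay at or below 0.10.
The dominant spike at lag 4 indicates a seasonal period of 4.

4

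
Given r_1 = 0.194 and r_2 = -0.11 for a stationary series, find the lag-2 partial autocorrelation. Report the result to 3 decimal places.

-0.153

φ_{22} = (r_2 − r_1²) / (1 − r_1²)
r_1² = (0.194)² = 0.037636
Numerator = -0.11 − 0.0376 = -0.1476; denominator = 1 − 0.0376 = 0.9624
φ_{22} = -0.1476 / 0.9624 = -0.153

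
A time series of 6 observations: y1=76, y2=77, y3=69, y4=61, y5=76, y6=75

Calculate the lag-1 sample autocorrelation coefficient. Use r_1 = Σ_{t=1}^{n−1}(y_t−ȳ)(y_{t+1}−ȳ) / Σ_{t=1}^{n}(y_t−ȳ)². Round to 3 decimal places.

Mean ȳ = (76 + 77 + 69 + 61 + 76 + 75)/6 = 72.3333
Σ(y_t−ȳ)(y_{t+1}−ȳ) = (17.1111) + (-15.5556) + (37.7778) + (-41.5556) + (9.7778) = 7.5556
Denominator Σ(y_t−ȳ)² = 195.3333
r_1 = 7.5556 / 195.3333 = 0.039

0.039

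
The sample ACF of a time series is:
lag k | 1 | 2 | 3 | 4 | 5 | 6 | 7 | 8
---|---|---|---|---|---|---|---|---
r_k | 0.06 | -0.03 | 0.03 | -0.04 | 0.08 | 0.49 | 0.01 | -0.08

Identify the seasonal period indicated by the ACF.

6

The largest autocorrelation is r_6 = 0.49; the remaining lags stay at or below 0.08.
The dominant spike at lag 6 indicates a seasonal period of 6.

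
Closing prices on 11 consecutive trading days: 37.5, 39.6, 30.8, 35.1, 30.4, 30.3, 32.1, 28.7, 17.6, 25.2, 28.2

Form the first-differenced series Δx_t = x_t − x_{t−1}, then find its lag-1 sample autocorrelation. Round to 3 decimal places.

First differences Δx: 2.1, -8.8, 4.3, -4.7, -0.1, 1.8, -3.4, -11.1, 7.6, 3.0
Mean of differences = -0.9300
Numerator Σ(Δx_t−Δx̄)(Δx_{t+1}−Δx̄) = -120.4369
Denominator Σ(Δx_t−Δx̄)² = 318.5610
r_1(Δx) = -120.4369 / 318.5610 = -0.378

-0.378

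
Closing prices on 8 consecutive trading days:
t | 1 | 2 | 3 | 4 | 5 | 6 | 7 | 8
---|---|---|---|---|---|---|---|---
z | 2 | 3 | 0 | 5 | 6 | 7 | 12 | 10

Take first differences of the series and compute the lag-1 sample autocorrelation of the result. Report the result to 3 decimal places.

First differences Δz: 1, -3, 5, 1, 1, 5, -2
Mean of differences = 1.1429
Numerator Σ(Δz_t−Δz̄)(Δz_{t+1}−Δz̄) = -28.5918
Denominator Σ(Δz_t−Δz̄)² = 56.8571
r_1(Δz) = -28.5918 / 56.8571 = -0.503

-0.503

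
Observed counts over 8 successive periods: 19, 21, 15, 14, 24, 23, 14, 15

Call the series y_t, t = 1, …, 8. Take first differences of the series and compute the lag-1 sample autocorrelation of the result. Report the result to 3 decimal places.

First differences Δy: 2, -6, -1, 10, -1, -9, 1
Mean of differences = -0.5714
Numerator Σ(Δy_t−Δȳ)(Δy_{t+1}−Δȳ) = -30.3265
Denominator Σ(Δy_t−Δȳ)² = 221.7143
r_1(Δy) = -30.3265 / 221.7143 = -0.137

-0.137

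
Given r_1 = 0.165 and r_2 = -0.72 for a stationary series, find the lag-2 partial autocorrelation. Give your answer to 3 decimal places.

φ_{22} = (r_2 − r_1²) / (1 − r_1²)
r_1² = (0.165)² = 0.027225
Numerator = -0.72 − 0.0272 = -0.7472; denominator = 1 − 0.0272 = 0.9728
φ_{22} = -0.7472 / 0.9728 = -0.768

-0.768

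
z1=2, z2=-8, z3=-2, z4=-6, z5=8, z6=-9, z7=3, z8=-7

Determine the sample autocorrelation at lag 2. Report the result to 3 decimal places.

Mean z̄ = (2 − 8 − 2 − 6 + 8 − 9 + 3 − 7)/8 = -2.3750
Deviations from mean: 4.3750, -5.6250, 0.3750, -3.6250, 10.3750, -6.6250, 5.3750, -4.6250
Σ(z_t−z̄)(z_{t+2}−z̄) = (1.6406) + (20.3906) + (3.8906) + (24.0156) + (55.7656) + (30.6406) = 136.3438
Denominator Σ(z_t−z̄)² = 265.8750
r_2 = 136.3438 / 265.8750 = 0.513

0.513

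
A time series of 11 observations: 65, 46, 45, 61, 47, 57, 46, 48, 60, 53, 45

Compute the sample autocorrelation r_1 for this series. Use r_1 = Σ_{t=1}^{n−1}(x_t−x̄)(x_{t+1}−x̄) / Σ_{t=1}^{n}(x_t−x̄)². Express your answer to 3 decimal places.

Mean x̄ = (65 + 46 + 45 + 61 + 47 + 57 + 46 + 48 + 60 + 53 + 45)/11 = 52.0909
Numerator Σ_{t=1}^{10}(x_t−x̄)(x_{t+1}−x̄) = -205.5537
Denominator Σ(x_t−x̄)² = 550.9091
r_1 = -205.5537 / 550.9091 = -0.373

-0.373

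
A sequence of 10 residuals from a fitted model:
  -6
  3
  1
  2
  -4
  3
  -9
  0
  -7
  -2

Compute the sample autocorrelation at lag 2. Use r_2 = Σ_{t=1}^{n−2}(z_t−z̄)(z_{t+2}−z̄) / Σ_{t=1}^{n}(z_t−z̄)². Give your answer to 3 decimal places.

0.465

Mean z̄ = (-6 + 3 + 1 + 2 − 4 + 3 − 9 + 0 − 7 − 2)/10 = -1.9000
Numerator Σ_{t=1}^{8}(z_t−z̄)(z_{t+2}−z̄) = 80.4800
Denominator Σ(z_t−z̄)² = 172.9000
r_2 = 80.4800 / 172.9000 = 0.465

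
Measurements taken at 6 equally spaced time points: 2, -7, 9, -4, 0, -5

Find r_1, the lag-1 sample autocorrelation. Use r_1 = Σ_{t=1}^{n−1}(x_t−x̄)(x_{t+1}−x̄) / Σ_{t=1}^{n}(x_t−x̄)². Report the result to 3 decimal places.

-0.675

Mean x̄ = (2 − 7 + 9 − 4 + 0 − 5)/6 = -0.8333
Numerator Σ_{t=1}^{5}(x_t−x̄)(x_{t+1}−x̄) = -115.3611
Denominator Σ(x_t−x̄)² = 170.8333
r_1 = -115.3611 / 170.8333 = -0.675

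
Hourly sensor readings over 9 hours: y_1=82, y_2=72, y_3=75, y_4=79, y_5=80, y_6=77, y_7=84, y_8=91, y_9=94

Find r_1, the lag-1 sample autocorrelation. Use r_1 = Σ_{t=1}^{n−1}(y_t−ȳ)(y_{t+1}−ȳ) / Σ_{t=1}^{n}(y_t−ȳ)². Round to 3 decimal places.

Mean ȳ = (82 + 72 + 75 + 79 + 80 + 77 + 84 + 91 + 94)/9 = 81.5556
Numerator Σ_{t=1}^{8}(y_t−ȳ)(y_{t+1}−ȳ) = 215.6914
Denominator Σ(y_t−ȳ)² = 414.2222
r_1 = 215.6914 / 414.2222 = 0.521

0.521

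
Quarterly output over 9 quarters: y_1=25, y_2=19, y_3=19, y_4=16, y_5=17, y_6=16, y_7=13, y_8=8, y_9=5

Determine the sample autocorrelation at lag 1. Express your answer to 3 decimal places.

Mean ȳ = (25 + 19 + 19 + 16 + 17 + 16 + 13 + 8 + 5)/9 = 15.3333
Numerator Σ_{t=1}^{8}(y_t−ȳ)(y_{t+1}−ȳ) = 144.8889
Denominator Σ(y_t−ȳ)² = 290.0000
r_1 = 144.8889 / 290.0000 = 0.500

0.500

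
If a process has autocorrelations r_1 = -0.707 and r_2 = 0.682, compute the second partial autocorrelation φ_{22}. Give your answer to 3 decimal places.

0.364

φ_{22} = (r_2 − r_1²) / (1 − r_1²)
r_1² = (-0.707)² = 0.499849
Numerator = 0.682 − 0.4998 = 0.1822; denominator = 1 − 0.4998 = 0.5002
φ_{22} = 0.1822 / 0.5002 = 0.364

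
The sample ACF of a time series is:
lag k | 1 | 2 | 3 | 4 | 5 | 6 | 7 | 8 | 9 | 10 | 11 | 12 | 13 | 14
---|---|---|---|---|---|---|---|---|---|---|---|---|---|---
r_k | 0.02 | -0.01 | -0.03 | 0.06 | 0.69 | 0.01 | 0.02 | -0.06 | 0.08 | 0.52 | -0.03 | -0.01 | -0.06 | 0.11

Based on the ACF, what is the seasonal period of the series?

5

The largest autocorrelation is r_5 = 0.69, with a weaker echo at lag 10 (0.52); the remaining lags stay at or below 0.11.
The dominant spike at lag 5 indicates a seasonal period of 5.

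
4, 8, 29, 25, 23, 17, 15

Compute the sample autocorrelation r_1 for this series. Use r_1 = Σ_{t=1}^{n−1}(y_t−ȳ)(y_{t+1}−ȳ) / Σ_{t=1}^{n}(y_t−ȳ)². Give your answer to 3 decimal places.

0.298

Mean ȳ = (4 + 8 + 29 + 25 + 23 + 17 + 15)/7 = 17.2857
Deviations from mean: -13.2857, -9.2857, 11.7143, 7.7143, 5.7143, -0.2857, -2.2857
Σ(y_t−ȳ)(y_{t+1}−ȳ) = (123.3673) + (-108.7755) + (90.3673) + (44.0816) + (-1.6327) + (0.6531) = 148.0612
Denominator Σ(y_t−ȳ)² = 497.4286
r_1 = 148.0612 / 497.4286 = 0.298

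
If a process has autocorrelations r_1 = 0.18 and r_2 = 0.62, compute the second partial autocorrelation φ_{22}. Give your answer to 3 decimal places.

0.607

φ_{22} = (r_2 − r_1²) / (1 − r_1²)
r_1² = (0.18)² = 0.0324
Numerator = 0.62 − 0.0324 = 0.5876; denominator = 1 − 0.0324 = 0.9676
φ_{22} = 0.5876 / 0.9676 = 0.607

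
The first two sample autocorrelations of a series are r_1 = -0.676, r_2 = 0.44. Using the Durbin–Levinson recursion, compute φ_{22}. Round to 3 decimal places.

-0.031

φ_{22} = (r_2 − r_1²) / (1 − r_1²)
r_1² = (-0.676)² = 0.456976
Numerator = 0.44 − 0.4570 = -0.0170; denominator = 1 − 0.4570 = 0.5430
φ_{22} = -0.0170 / 0.5430 = -0.031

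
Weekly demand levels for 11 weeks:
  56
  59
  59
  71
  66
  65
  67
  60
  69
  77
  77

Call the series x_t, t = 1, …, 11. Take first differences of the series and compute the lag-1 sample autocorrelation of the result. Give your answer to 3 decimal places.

-0.313

First differences Δx: 3, 0, 12, -5, -1, 2, -7, 9, 8, 0
Mean of differences = 2.1000
Numerator Σ(Δx_t−Δx̄)(Δx_{t+1}−Δx̄) = -104.2100
Denominator Σ(Δx_t−Δx̄)² = 332.9000
r_1(Δx) = -104.2100 / 332.9000 = -0.313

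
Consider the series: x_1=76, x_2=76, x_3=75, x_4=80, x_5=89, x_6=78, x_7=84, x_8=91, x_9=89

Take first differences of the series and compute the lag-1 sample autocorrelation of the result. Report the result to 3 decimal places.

-0.419

First differences Δx: 0, -1, 5, 9, -11, 6, 7, -2
Mean of differences = 1.6250
Numerator Σ(Δx_t−Δx̄)(Δx_{t+1}−Δx̄) = -124.0156
Denominator Σ(Δx_t−Δx̄)² = 295.8750
r_1(Δx) = -124.0156 / 295.8750 = -0.419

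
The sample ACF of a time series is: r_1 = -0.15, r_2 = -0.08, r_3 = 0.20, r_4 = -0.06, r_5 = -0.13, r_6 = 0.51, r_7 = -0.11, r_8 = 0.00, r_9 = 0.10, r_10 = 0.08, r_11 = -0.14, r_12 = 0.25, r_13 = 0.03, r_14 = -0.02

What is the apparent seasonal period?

6

The largest autocorrelation is r_6 = 0.51, with a weaker echo at lag 12 (0.25); the remaining lags stay at or below 0.20.
The dominant spike at lag 6 indicates a seasonal period of 6.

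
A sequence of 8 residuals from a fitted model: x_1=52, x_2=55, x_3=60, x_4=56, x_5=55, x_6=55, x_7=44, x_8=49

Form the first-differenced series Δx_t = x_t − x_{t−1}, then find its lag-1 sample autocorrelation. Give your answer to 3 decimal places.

First differences Δx: 3, 5, -4, -1, 0, -11, 5
Mean of differences = -0.4286
Numerator Σ(Δx_t−Δx̄)(Δx_{t+1}−Δx̄) = -60.8980
Denominator Σ(Δx_t−Δx̄)² = 195.7143
r_1(Δx) = -60.8980 / 195.7143 = -0.311

-0.311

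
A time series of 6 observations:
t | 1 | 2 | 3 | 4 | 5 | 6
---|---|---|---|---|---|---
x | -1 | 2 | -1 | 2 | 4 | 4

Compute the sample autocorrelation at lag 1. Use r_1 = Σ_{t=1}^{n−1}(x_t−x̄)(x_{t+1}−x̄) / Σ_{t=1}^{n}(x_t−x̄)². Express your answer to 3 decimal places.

0.140

Mean x̄ = (-1 + 2 − 1 + 2 + 4 + 4)/6 = 1.6667
Σ(x_t−x̄)(x_{t+1}−x̄) = (-0.8889) + (-0.8889) + (-0.8889) + (0.7778) + (5.4444) = 3.5556
Denominator Σ(x_t−x̄)² = 25.3333
r_1 = 3.5556 / 25.3333 = 0.140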